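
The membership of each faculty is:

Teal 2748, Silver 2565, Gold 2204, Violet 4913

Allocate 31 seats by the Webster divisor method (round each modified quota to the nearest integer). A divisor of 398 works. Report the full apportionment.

Teal=7, Silver=6, Gold=6, Violet=12

With modified divisor 398: modified quotas Teal 6.905, Silver 6.445, Gold 5.538, Violet 12.344.
Rounding to the nearest integer: Teal 7, Silver 6, Gold 6, Violet 12 (total 31).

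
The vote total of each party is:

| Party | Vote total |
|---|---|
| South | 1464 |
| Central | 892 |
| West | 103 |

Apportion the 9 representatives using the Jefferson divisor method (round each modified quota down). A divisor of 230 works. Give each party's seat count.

South 6, Central 3, West 0

With modified divisor 230: modified quotas South 6.365, Central 3.878, West 0.448.
Rounding down: South 6, Central 3, West 0 (total 9).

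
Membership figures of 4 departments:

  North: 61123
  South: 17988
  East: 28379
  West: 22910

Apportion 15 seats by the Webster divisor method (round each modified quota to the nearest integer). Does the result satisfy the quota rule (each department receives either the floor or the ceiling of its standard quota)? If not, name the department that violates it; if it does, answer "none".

none

Standard quotas: North 7.031, South 2.069, East 3.264, West 2.635.
Webster allocation: North 7, South 2, East 3, West 3.
Every allocation lies between the lower and upper quota.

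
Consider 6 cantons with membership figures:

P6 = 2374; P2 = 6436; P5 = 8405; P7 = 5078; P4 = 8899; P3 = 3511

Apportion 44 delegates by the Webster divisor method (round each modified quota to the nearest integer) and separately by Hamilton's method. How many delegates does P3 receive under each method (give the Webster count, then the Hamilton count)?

Webster: P6 3, P2 8, P5 11, P7 7, P4 11, P3 4.
Hamilton: P6 3, P2 8, P5 11, P7 6, P4 11, P3 5.
P3 gets 4 under Webster and 5 under Hamilton.

4 and 5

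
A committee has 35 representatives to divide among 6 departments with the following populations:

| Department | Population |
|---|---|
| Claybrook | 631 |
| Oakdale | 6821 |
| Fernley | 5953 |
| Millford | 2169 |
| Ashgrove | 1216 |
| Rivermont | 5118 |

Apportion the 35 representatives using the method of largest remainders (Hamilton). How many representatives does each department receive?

The standard divisor is 21908/35 ≈ 625.943.
Standard quotas: Claybrook 1.0081, Oakdale 10.8972, Fernley 9.5105, Millford 3.4652, Ashgrove 1.9427, Rivermont 8.1765.
Lower quotas: Claybrook 1, Oakdale 10, Fernley 9, Millford 3, Ashgrove 1, Rivermont 8 (sum 32, leaving 3 seats).
Remainders in descending order: Ashgrove 0.9427, Oakdale 0.8972, Fernley 0.5105, Millford 0.4652, Rivermont 0.1765, Claybrook 0.0081.
The surplus seats go to Ashgrove, Oakdale, Fernley.

Claybrook: 1, Oakdale: 11, Fernley: 10, Millford: 3, Ashgrove: 2, Rivermont: 8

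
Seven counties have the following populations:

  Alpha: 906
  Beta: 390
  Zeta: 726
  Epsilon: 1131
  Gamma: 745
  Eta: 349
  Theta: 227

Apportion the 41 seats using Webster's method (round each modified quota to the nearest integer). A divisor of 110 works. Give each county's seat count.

With modified divisor 110: modified quotas Alpha 8.236, Beta 3.545, Zeta 6.600, Epsilon 10.282, Gamma 6.773, Eta 3.173, Theta 2.064.
Rounding to the nearest integer: Alpha 8, Beta 4, Zeta 7, Epsilon 10, Gamma 7, Eta 3, Theta 2 (total 41).

Alpha: 8, Beta: 4, Zeta: 7, Epsilon: 10, Gamma: 7, Eta: 3, Theta: 2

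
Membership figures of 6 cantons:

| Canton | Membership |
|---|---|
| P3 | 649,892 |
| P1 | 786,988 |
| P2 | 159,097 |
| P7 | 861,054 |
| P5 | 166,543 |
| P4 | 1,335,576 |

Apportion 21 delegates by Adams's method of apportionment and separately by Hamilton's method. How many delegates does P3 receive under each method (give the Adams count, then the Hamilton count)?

4 and 3

Adams: P3 4, P1 4, P2 1, P7 4, P5 1, P4 7.
Hamilton: P3 3, P1 4, P2 1, P7 5, P5 1, P4 7.
P3 gets 4 under Adams and 3 under Hamilton.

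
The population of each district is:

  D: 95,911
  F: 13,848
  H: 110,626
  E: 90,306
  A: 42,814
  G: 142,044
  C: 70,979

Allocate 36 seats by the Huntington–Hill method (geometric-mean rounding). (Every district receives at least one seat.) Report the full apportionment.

D=6; F=1; H=7; E=6; A=3; G=9; C=4

With divisor 16179: modified quotas D 5.928, F 0.856, H 6.838, E 5.582, A 2.646, G 8.780, C 4.387.
Geometric-mean thresholds: D √(5·6)=5.477, F (min 1), H √(6·7)=6.481, E √(5·6)=5.477, A √(2·3)=2.449, G √(8·9)=8.485, C √(4·5)=4.472.
Each quota rounded against its threshold gives D 6, F 1, H 7, E 6, A 3, G 9, C 4 (total 36).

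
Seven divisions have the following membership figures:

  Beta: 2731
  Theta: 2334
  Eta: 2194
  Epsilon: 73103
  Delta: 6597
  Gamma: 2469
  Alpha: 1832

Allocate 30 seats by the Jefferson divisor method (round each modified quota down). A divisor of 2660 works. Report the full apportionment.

Beta 1, Theta 0, Eta 0, Epsilon 27, Delta 2, Gamma 0, Alpha 0

With modified divisor 2660: modified quotas Beta 1.027, Theta 0.877, Eta 0.825, Epsilon 27.482, Delta 2.480, Gamma 0.928, Alpha 0.689.
Rounding down: Beta 1, Theta 0, Eta 0, Epsilon 27, Delta 2, Gamma 0, Alpha 0 (total 30).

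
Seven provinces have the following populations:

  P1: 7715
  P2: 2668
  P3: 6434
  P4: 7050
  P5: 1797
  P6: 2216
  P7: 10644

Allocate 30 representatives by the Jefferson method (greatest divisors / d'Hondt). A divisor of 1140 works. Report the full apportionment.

With modified divisor 1140: modified quotas P1 6.768, P2 2.340, P3 5.644, P4 6.184, P5 1.576, P6 1.944, P7 9.337.
Rounding down: P1 6, P2 2, P3 5, P4 6, P5 1, P6 1, P7 9 (total 30).

P1 6, P2 2, P3 5, P4 6, P5 1, P6 1, P7 9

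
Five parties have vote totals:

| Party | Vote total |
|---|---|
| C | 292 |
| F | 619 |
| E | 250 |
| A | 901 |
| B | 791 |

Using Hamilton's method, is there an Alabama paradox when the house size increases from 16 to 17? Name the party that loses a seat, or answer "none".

At 16 seats: C 2, F 4, E 1, A 5, B 4.
At 17 seats: C 2, F 4, E 1, A 5, B 5.
No party's allocation decreased.

none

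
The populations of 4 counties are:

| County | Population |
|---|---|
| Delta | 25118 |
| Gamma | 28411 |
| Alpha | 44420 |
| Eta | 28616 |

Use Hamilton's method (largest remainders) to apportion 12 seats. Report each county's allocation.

Delta: 2; Gamma: 3; Alpha: 4; Eta: 3

Standard divisor: 126565 ÷ 12 ≈ 10547.083.
Standard quotas: Delta 2.3815, Gamma 2.6937, Alpha 4.2116, Eta 2.7132.
Lower quotas: Delta 2, Gamma 2, Alpha 4, Eta 2 (sum 10, leaving 2 seats).
Remainders in descending order: Eta 0.7132, Gamma 0.6937, Delta 0.3815, Alpha 0.2116.
The surplus seats go to Eta, Gamma.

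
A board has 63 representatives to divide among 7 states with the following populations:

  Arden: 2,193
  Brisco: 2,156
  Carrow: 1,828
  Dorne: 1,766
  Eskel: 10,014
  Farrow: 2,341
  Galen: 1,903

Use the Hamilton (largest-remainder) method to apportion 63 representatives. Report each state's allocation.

Standard divisor: 22201 ÷ 63 ≈ 352.397.
Standard quotas: Arden 6.2231, Brisco 6.1181, Carrow 5.1873, Dorne 5.0114, Eskel 28.4168, Farrow 6.6431, Galen 5.4002.
Lower quotas: Arden 6, Brisco 6, Carrow 5, Dorne 5, Eskel 28, Farrow 6, Galen 5 (sum 61, leaving 2 seats).
Remainders in descending order: Farrow 0.6431, Eskel 0.4168, Galen 0.4002, Arden 0.2231, Carrow 0.1873, Brisco 0.1181, Dorne 0.0114.
The surplus seats go to Farrow, Eskel.

Arden 6, Brisco 6, Carrow 5, Dorne 5, Eskel 29, Farrow 7, Galen 5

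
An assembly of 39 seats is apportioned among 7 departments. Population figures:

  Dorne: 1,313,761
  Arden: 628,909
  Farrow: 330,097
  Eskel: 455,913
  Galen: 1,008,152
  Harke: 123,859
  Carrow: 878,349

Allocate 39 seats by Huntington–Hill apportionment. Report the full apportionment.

With divisor 122037: modified quotas Dorne 10.765, Arden 5.153, Farrow 2.705, Eskel 3.736, Galen 8.261, Harke 1.015, Carrow 7.197.
Geometric-mean thresholds: Dorne √(10·11)=10.488, Arden √(5·6)=5.477, Farrow √(2·3)=2.449, Eskel √(3·4)=3.464, Galen √(8·9)=8.485, Harke √(1·2)=1.414, Carrow √(7·8)=7.483.
Each quota rounded against its threshold gives Dorne 11, Arden 5, Farrow 3, Eskel 4, Galen 8, Harke 1, Carrow 7 (total 39).

Dorne 11, Arden 5, Farrow 3, Eskel 4, Galen 8, Harke 1, Carrow 7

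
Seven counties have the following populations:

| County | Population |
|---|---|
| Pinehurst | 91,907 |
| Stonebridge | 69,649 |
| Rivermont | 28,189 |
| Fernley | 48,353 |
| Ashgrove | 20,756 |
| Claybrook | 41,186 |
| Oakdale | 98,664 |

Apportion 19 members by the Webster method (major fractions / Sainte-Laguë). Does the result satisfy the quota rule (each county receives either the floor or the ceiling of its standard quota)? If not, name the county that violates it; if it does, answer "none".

none

Standard quotas: Pinehurst 4.380, Stonebridge 3.319, Rivermont 1.343, Fernley 2.304, Ashgrove 0.989, Claybrook 1.963, Oakdale 4.702.
Webster allocation: Pinehurst 5, Stonebridge 3, Rivermont 1, Fernley 2, Ashgrove 1, Claybrook 2, Oakdale 5.
Every allocation lies between the lower and upper quota.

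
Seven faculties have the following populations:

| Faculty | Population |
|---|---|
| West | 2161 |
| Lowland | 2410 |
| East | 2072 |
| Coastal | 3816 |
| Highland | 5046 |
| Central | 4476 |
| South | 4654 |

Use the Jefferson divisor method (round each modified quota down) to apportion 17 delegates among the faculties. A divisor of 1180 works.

West 1; Lowland 2; East 1; Coastal 3; Highland 4; Central 3; South 3

With modified divisor 1180: modified quotas West 1.831, Lowland 2.042, East 1.756, Coastal 3.234, Highland 4.276, Central 3.793, South 3.944.
Rounding down: West 1, Lowland 2, East 1, Coastal 3, Highland 4, Central 3, South 3 (total 17).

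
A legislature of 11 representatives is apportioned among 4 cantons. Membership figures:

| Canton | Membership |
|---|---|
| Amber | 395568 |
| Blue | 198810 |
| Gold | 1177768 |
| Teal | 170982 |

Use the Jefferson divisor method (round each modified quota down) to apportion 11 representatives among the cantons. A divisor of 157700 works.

With modified divisor 157700: modified quotas Amber 2.508, Blue 1.261, Gold 7.468, Teal 1.084.
Rounding down: Amber 2, Blue 1, Gold 7, Teal 1 (total 11).

Amber: 2; Blue: 1; Gold: 7; Teal: 1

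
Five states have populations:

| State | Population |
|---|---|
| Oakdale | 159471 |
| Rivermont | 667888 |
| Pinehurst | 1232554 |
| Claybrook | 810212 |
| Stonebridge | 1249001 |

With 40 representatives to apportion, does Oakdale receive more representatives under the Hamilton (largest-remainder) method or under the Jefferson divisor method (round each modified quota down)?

Hamilton

Hamilton: Oakdale 2, Rivermont 6, Pinehurst 12, Claybrook 8, Stonebridge 12.
Jefferson: Oakdale 1, Rivermont 6, Pinehurst 12, Claybrook 8, Stonebridge 13.
Oakdale gets 2 under Hamilton and 1 under Jefferson.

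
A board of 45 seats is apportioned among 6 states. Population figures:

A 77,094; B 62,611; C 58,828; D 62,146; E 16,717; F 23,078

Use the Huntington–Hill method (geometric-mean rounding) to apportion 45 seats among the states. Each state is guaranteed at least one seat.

A 12; B 9; C 9; D 9; E 3; F 3

With divisor 6686: modified quotas A 11.531, B 9.364, C 8.799, D 9.295, E 2.500, F 3.452.
Geometric-mean thresholds: A √(11·12)=11.489, B √(9·10)=9.487, C √(8·9)=8.485, D √(9·10)=9.487, E √(2·3)=2.449, F √(3·4)=3.464.
Each quota rounded against its threshold gives A 12, B 9, C 9, D 9, E 3, F 3 (total 45).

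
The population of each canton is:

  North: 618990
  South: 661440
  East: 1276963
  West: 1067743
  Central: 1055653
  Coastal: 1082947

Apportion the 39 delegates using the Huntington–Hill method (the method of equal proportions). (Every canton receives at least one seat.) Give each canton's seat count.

With divisor 146309: modified quotas North 4.231, South 4.521, East 8.728, West 7.298, Central 7.215, Coastal 7.402.
Geometric-mean thresholds: North √(4·5)=4.472, South √(4·5)=4.472, East √(8·9)=8.485, West √(7·8)=7.483, Central √(7·8)=7.483, Coastal √(7·8)=7.483.
Each quota rounded against its threshold gives North 4, South 5, East 9, West 7, Central 7, Coastal 7 (total 39).

North: 4, South: 5, East: 9, West: 7, Central: 7, Coastal: 7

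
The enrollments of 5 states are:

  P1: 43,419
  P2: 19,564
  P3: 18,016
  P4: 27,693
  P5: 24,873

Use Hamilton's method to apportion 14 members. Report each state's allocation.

The standard divisor is 133565/14 ≈ 9540.357.
Standard quotas: P1 4.5511, P2 2.0507, P3 1.8884, P4 2.9027, P5 2.6071.
Lower quotas: P1 4, P2 2, P3 1, P4 2, P5 2 (sum 11, leaving 3 seats).
Remainders in descending order: P4 0.9027, P3 0.8884, P5 0.6071, P1 0.5511, P2 0.0507.
The surplus seats go to P4, P3, P5.

P1 4, P2 2, P3 2, P4 3, P5 3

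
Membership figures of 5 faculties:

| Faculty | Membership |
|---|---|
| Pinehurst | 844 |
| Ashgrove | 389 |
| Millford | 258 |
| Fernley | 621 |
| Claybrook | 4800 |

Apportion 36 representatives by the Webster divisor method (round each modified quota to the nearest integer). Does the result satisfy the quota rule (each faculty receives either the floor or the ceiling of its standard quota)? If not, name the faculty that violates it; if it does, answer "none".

Standard quotas: Pinehurst 4.396, Ashgrove 2.026, Millford 1.344, Fernley 3.234, Claybrook 25.000.
Webster allocation: Pinehurst 4, Ashgrove 2, Millford 1, Fernley 3, Claybrook 26.
Claybrook has quota 25.000 (lower 25, upper 25) but receives 26 — outside the quota interval.

Claybrook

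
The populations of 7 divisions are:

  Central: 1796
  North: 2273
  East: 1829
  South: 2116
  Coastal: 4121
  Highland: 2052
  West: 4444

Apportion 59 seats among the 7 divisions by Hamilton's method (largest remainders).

Standard divisor: 18631 ÷ 59 ≈ 315.78.
Standard quotas: Central 5.688, North 7.198, East 5.792, South 6.701, Coastal 13.050, Highland 6.498, West 14.073.
Lower quotas: Central 5, North 7, East 5, South 6, Coastal 13, Highland 6, West 14 (sum 56, leaving 3 seats).
Remainders in descending order: East 0.792, South 0.701, Central 0.688, Highland 0.498, North 0.198, West 0.073, Coastal 0.050.
Largest remainders: East, South, Central receive the extra seats.

Central: 6, North: 7, East: 6, South: 7, Coastal: 13, Highland: 6, West: 14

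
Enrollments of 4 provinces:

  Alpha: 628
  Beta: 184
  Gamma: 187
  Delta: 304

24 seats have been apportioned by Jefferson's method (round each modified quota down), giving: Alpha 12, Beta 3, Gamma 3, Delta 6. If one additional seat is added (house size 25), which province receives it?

Alpha

Priority for the next seat is population ÷ (current seats + 1).
Priorities: Alpha 48.308, Beta 46.000, Gamma 46.750, Delta 43.429.
Highest priority: Alpha.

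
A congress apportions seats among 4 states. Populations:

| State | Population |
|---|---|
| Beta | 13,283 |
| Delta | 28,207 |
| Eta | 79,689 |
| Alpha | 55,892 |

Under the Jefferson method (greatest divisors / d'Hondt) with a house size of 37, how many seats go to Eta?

17

Standard divisor 177071/37 ≈ 4785.703; standard quotas: Beta 2.776, Delta 5.894, Eta 16.651, Alpha 11.679.
Rounding down gives 2, 5, 16, 11 = 34 seats, so the divisor must be adjusted.
With modified divisor 4500: modified quotas Beta 2.952, Delta 6.268, Eta 17.709, Alpha 12.420.
Rounding down: Beta 2, Delta 6, Eta 17, Alpha 12 (total 37).
Eta receives 17.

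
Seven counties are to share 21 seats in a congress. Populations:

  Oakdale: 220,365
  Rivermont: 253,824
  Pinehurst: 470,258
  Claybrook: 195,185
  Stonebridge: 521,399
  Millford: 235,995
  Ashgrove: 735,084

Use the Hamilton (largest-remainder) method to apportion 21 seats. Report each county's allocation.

Oakdale=2; Rivermont=2; Pinehurst=4; Claybrook=1; Stonebridge=4; Millford=2; Ashgrove=6

Total 2632110; standard divisor 2632110/21 ≈ 125338.571.
Standard quotas: Oakdale 1.7582, Rivermont 2.0251, Pinehurst 3.7519, Claybrook 1.5573, Stonebridge 4.1599, Millford 1.8829, Ashgrove 5.8648.
Lower quotas: Oakdale 1, Rivermont 2, Pinehurst 3, Claybrook 1, Stonebridge 4, Millford 1, Ashgrove 5 (sum 17, leaving 4 seats).
Remainders in descending order: Millford 0.8829, Ashgrove 0.8648, Oakdale 0.7582, Pinehurst 0.7519, Claybrook 0.5573, Stonebridge 0.1599, Rivermont 0.0251.
The surplus seats go to Millford, Ashgrove, Oakdale, Pinehurst.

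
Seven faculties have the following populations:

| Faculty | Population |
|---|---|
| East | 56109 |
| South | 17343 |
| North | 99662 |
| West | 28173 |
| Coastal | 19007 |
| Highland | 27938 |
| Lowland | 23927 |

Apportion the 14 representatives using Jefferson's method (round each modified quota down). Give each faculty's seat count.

Standard divisor 272159/14 ≈ 19439.929; standard quotas: East 2.886, South 0.892, North 5.127, West 1.449, Coastal 0.978, Highland 1.437, Lowland 1.231.
Rounding down gives 2, 0, 5, 1, 0, 1, 1 = 10 seats, so the divisor must be adjusted.
With modified divisor 15400: modified quotas East 3.643, South 1.126, North 6.472, West 1.829, Coastal 1.234, Highland 1.814, Lowland 1.554.
Rounding down: East 3, South 1, North 6, West 1, Coastal 1, Highland 1, Lowland 1 (total 14).

East 3, South 1, North 6, West 1, Coastal 1, Highland 1, Lowland 1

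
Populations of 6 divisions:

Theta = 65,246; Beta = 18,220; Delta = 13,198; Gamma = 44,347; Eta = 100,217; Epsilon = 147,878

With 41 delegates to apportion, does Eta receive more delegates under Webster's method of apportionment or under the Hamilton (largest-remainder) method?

Webster: Theta 7, Beta 2, Delta 1, Gamma 5, Eta 11, Epsilon 15.
Hamilton: Theta 7, Beta 2, Delta 1, Gamma 5, Eta 10, Epsilon 16.
Eta gets 11 under Webster and 10 under Hamilton.

Webster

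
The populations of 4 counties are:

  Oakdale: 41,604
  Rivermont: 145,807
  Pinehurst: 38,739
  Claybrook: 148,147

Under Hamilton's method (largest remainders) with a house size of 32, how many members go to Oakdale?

Total 374297; standard divisor 374297/32 ≈ 11696.781.
Standard quotas: Oakdale 3.5569, Rivermont 12.4656, Pinehurst 3.3119, Claybrook 12.6656.
Lower quotas: Oakdale 3, Rivermont 12, Pinehurst 3, Claybrook 12 (sum 30, leaving 2 seats).
Remainders in descending order: Claybrook 0.6656, Oakdale 0.5569, Rivermont 0.4656, Pinehurst 0.3119.
The surplus seats go to Claybrook, Oakdale.
Oakdale receives 4.

4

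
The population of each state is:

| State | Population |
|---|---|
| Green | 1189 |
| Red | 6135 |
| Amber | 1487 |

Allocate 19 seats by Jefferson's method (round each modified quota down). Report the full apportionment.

Standard divisor 8811/19 ≈ 463.737; standard quotas: Green 2.564, Red 13.229, Amber 3.207.
Rounding down gives 2, 13, 3 = 18 seats, so the divisor must be adjusted.
With modified divisor 420: modified quotas Green 2.831, Red 14.607, Amber 3.540.
Rounding down: Green 2, Red 14, Amber 3 (total 19).

Green=2; Red=14; Amber=3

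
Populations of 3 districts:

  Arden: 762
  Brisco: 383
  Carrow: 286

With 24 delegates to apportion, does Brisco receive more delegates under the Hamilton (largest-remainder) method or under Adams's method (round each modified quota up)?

Hamilton: Arden 13, Brisco 6, Carrow 5.
Adams: Arden 12, Brisco 7, Carrow 5.
Brisco gets 6 under Hamilton and 7 under Adams.

Adams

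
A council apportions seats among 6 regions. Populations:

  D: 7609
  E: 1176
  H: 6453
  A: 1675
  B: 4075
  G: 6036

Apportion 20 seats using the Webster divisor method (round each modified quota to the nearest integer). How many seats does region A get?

Standard divisor 27024/20 ≈ 1351.2; standard quotas: D 5.631, E 0.870, H 4.776, A 1.240, B 3.016, G 4.467.
Rounding to the nearest integer gives D 6, E 1, H 5, A 1, B 3, G 4 — total 20, matching the house size, so no adjustment is needed.
A receives 1.

1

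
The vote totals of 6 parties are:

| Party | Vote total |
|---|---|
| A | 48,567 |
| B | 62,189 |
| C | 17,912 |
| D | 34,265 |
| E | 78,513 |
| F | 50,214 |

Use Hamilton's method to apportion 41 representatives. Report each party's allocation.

Standard divisor: 291660 ÷ 41 ≈ 7113.659.
Standard quotas: A 6.8273, B 8.7422, C 2.5180, D 4.8168, E 11.0369, F 7.0588.
Lower quotas: A 6, B 8, C 2, D 4, E 11, F 7 (sum 38, leaving 3 seats).
Remainders in descending order: A 0.8273, D 0.8168, B 0.7422, C 0.5180, F 0.0588, E 0.0369.
Largest remainders: A, D, B receive the extra seats.

A 7, B 9, C 2, D 5, E 11, F 7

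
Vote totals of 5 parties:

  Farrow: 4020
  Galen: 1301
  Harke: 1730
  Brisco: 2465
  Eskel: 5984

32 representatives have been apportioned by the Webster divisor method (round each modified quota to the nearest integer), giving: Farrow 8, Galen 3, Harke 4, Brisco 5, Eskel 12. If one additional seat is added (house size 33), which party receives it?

Eskel

Priority for the next seat is population ÷ (current seats + 0.5).
Priorities: Farrow 472.941, Galen 371.714, Harke 384.444, Brisco 448.182, Eskel 478.720.
Highest priority: Eskel.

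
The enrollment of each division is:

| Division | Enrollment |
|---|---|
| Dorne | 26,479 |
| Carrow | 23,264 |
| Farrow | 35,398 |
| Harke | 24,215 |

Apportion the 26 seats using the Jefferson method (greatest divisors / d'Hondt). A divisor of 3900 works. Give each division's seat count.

Dorne 6, Carrow 5, Farrow 9, Harke 6

With modified divisor 3900: modified quotas Dorne 6.789, Carrow 5.965, Farrow 9.076, Harke 6.209.
Rounding down: Dorne 6, Carrow 5, Farrow 9, Harke 6 (total 26).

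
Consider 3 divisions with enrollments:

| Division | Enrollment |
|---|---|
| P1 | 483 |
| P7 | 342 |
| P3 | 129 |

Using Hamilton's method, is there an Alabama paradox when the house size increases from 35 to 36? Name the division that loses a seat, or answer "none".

At 35 seats: P1 18, P7 12, P3 5.
At 36 seats: P1 18, P7 13, P3 5.
No division's allocation decreased.

none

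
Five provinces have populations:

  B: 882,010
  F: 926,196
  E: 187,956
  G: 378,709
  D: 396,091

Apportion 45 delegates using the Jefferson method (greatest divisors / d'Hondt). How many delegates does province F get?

15

Standard divisor 2770962/45 ≈ 61576.933; standard quotas: B 14.324, F 15.041, E 3.052, G 6.150, D 6.432.
Rounding down gives 14, 15, 3, 6, 6 = 44 seats, so the divisor must be adjusted.
With modified divisor 58300: modified quotas B 15.129, F 15.887, E 3.224, G 6.496, D 6.794.
Rounding down: B 15, F 15, E 3, G 6, D 6 (total 45).
F receives 15.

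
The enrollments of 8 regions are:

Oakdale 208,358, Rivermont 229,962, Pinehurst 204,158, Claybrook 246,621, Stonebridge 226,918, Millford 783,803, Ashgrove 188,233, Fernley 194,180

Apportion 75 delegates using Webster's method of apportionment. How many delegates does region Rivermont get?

Standard divisor 2282233/75 ≈ 30429.773; standard quotas: Oakdale 6.847, Rivermont 7.557, Pinehurst 6.709, Claybrook 8.105, Stonebridge 7.457, Millford 25.758, Ashgrove 6.186, Fernley 6.381.
Rounding to the nearest integer gives Oakdale 7, Rivermont 8, Pinehurst 7, Claybrook 8, Stonebridge 7, Millford 26, Ashgrove 6, Fernley 6 — total 75, matching the house size, so no adjustment is needed.
Rivermont receives 8.

8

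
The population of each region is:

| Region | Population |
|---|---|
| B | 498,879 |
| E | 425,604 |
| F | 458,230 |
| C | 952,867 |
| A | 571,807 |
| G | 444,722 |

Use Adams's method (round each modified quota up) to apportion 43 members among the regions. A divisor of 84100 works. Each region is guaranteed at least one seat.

With modified divisor 84100: modified quotas B 5.932, E 5.061, F 5.449, C 11.330, A 6.799, G 5.288.
Rounding up: B 6, E 6, F 6, C 12, A 7, G 6 (total 43).

B: 6, E: 6, F: 6, C: 12, A: 7, G: 6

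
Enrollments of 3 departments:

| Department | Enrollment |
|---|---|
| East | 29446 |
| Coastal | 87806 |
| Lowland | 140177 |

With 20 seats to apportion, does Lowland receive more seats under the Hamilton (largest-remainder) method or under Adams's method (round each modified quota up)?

Hamilton: East 2, Coastal 7, Lowland 11.
Adams: East 3, Coastal 7, Lowland 10.
Lowland gets 11 under Hamilton and 10 under Adams.

Hamilton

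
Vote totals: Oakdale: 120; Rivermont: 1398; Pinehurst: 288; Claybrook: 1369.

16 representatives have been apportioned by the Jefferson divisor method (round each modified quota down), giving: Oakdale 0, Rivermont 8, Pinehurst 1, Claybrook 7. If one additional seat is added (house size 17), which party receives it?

Claybrook

Priority for the next seat is population ÷ (current seats + 1).
Priorities: Oakdale 120.000, Rivermont 155.333, Pinehurst 144.000, Claybrook 171.125.
Highest priority: Claybrook.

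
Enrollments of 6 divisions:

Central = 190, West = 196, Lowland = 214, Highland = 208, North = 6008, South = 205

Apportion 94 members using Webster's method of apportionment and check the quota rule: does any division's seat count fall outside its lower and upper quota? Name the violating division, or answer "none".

Standard quotas: Central 2.544, West 2.624, Lowland 2.865, Highland 2.785, North 80.438, South 2.745.
Webster allocation: Central 3, West 3, Lowland 3, Highland 3, North 79, South 3.
North has quota 80.438 (lower 80, upper 81) but receives 79 — outside the quota interval.

North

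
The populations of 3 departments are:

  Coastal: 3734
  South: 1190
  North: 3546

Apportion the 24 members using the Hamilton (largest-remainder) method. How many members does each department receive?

Total 8470; standard divisor 8470/24 ≈ 352.917.
Standard quotas: Coastal 10.580, South 3.372, North 10.048.
Lower quotas: Coastal 10, South 3, North 10 (sum 23, leaving 1 seat).
Remainders in descending order: Coastal 0.580, South 0.372, North 0.048.
The surplus seat goes to Coastal.

Coastal: 11, South: 3, North: 10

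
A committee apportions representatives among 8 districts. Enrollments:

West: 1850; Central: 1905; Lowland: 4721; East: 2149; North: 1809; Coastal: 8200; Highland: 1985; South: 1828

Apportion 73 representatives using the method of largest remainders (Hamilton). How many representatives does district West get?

Total 24447; standard divisor 24447/73 ≈ 334.89.
Standard quotas: West 5.5242, Central 5.6884, Lowland 14.0971, East 6.4170, North 5.4018, Coastal 24.4856, Highland 5.9273, South 5.4585.
Lower quotas: West 5, Central 5, Lowland 14, East 6, North 5, Coastal 24, Highland 5, South 5 (sum 69, leaving 4 seats).
Remainders in descending order: Highland 0.9273, Central 0.6884, West 0.5242, Coastal 0.4856, South 0.4585, East 0.4170, North 0.4018, Lowland 0.0971.
The surplus seats go to Highland, Central, West, Coastal.
West receives 6.

6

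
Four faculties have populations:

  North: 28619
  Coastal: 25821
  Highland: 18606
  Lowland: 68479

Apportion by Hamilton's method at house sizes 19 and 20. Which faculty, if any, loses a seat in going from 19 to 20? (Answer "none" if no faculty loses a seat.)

Highland

At 19 seats: North 4, Coastal 3, Highland 3, Lowland 9.
At 20 seats: North 4, Coastal 4, Highland 2, Lowland 10.
Highland drops from 3 to 2.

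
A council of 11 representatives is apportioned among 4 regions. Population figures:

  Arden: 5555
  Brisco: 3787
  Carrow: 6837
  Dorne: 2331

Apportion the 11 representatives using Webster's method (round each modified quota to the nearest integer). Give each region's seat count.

Standard divisor 18510/11 ≈ 1682.727; standard quotas: Arden 3.301, Brisco 2.251, Carrow 4.063, Dorne 1.385.
Rounding to the nearest integer gives 3, 2, 4, 1 = 10 seats, so the divisor must be adjusted.
With modified divisor 1577.2: modified quotas Arden 3.522, Brisco 2.401, Carrow 4.335, Dorne 1.478.
Rounding to the nearest integer: Arden 4, Brisco 2, Carrow 4, Dorne 1 (total 11).

Arden 4, Brisco 2, Carrow 4, Dorne 1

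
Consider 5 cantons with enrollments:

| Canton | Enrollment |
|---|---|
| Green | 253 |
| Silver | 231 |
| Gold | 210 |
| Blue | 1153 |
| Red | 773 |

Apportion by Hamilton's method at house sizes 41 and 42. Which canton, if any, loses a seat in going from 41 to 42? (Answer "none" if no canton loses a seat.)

none

At 41 seats: Green 4, Silver 4, Gold 3, Blue 18, Red 12.
At 42 seats: Green 4, Silver 4, Gold 3, Blue 19, Red 12.
No canton's allocation decreased.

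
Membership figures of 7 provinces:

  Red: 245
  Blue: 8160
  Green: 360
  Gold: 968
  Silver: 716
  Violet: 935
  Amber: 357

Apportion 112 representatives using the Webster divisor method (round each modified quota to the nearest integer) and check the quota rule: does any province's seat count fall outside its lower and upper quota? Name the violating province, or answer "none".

Blue

Standard quotas: Red 2.337, Blue 77.840, Green 3.434, Gold 9.234, Silver 6.830, Violet 8.919, Amber 3.406.
Webster allocation: Red 2, Blue 79, Green 3, Gold 9, Silver 7, Violet 9, Amber 3.
Blue has quota 77.840 (lower 77, upper 78) but receives 79 — outside the quota interval.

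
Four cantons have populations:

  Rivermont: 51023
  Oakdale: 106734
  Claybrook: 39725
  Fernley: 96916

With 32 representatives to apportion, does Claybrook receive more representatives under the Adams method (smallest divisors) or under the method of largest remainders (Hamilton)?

Adams: Rivermont 6, Oakdale 11, Claybrook 5, Fernley 10.
Hamilton: Rivermont 6, Oakdale 12, Claybrook 4, Fernley 10.
Claybrook gets 5 under Adams and 4 under Hamilton.

Adams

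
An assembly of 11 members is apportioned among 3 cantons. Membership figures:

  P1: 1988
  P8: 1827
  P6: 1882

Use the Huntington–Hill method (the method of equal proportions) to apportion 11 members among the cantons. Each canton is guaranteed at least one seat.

P1=4; P8=3; P6=4

With divisor 535: modified quotas P1 3.716, P8 3.415, P6 3.518.
Geometric-mean thresholds: P1 √(3·4)=3.464, P8 √(3·4)=3.464, P6 √(3·4)=3.464.
Each quota rounded against its threshold gives P1 4, P8 3, P6 4 (total 11).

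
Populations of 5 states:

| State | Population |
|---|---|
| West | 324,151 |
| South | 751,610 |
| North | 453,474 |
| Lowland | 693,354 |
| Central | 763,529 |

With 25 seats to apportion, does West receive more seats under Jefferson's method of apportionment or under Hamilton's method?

Jefferson: West 2, South 6, North 4, Lowland 6, Central 7.
Hamilton: West 3, South 6, North 4, Lowland 6, Central 6.
West gets 2 under Jefferson and 3 under Hamilton.

Hamilton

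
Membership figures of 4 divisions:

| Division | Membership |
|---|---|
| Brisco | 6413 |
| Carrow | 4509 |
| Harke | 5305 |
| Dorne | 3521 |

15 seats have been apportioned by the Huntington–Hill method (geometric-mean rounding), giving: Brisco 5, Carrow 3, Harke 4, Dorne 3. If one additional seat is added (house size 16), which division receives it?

Carrow

Priority for the next seat is population ÷ (√(s·(s+1))).
Priorities: Brisco 1170.848, Carrow 1301.636, Harke 1186.234, Dorne 1016.425.
Highest priority: Carrow.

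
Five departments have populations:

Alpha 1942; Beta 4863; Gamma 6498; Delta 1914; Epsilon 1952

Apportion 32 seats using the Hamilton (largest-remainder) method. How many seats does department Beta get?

Total 17169; standard divisor 17169/32 ≈ 536.531.
Standard quotas: Alpha 3.6195, Beta 9.0638, Gamma 12.1111, Delta 3.5674, Epsilon 3.6382.
Lower quotas: Alpha 3, Beta 9, Gamma 12, Delta 3, Epsilon 3 (sum 30, leaving 2 seats).
Remainders in descending order: Epsilon 0.6382, Alpha 0.6195, Delta 0.5674, Gamma 0.1111, Beta 0.0638.
Largest remainders: Epsilon, Alpha receive the extra seats.
Beta receives 9.

9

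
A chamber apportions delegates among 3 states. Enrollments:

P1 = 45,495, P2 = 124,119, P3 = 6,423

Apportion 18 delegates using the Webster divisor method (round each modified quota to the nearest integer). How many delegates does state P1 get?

5

Standard divisor 176037/18 ≈ 9779.833; standard quotas: P1 4.652, P2 12.691, P3 0.657.
Rounding to the nearest integer gives 5, 13, 1 = 19 seats, so the divisor must be adjusted.
With modified divisor 10000: modified quotas P1 4.550, P2 12.412, P3 0.642.
Rounding to the nearest integer: P1 5, P2 12, P3 1 (total 18).
P1 receives 5.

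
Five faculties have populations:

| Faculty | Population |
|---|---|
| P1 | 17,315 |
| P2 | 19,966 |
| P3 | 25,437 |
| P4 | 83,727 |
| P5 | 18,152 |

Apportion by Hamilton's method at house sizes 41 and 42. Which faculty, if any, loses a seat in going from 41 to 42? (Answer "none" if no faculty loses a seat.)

At 41 seats: P1 4, P2 5, P3 6, P4 21, P5 5.
At 42 seats: P1 4, P2 5, P3 7, P4 21, P5 5.
No faculty's allocation decreased.

none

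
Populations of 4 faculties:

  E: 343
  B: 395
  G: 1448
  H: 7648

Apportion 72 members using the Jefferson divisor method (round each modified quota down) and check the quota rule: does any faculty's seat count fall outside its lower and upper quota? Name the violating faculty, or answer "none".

H

Standard quotas: E 2.511, B 2.892, G 10.602, H 55.995.
Jefferson allocation: E 2, B 2, G 10, H 58.
H has quota 55.995 (lower 55, upper 56) but receives 58 — outside the quota interval.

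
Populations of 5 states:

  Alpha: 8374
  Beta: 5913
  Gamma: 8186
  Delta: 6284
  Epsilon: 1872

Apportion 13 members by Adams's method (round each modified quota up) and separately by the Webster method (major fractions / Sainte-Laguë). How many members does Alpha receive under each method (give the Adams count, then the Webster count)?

Adams: Alpha 3, Beta 3, Gamma 3, Delta 3, Epsilon 1.
Webster: Alpha 4, Beta 2, Gamma 3, Delta 3, Epsilon 1.
Alpha gets 3 under Adams and 4 under Webster.

3 and 4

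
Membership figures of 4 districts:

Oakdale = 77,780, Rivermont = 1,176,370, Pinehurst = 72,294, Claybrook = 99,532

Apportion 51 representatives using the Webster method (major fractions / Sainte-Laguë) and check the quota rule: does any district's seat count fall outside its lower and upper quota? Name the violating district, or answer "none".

Rivermont

Standard quotas: Oakdale 2.782, Rivermont 42.073, Pinehurst 2.586, Claybrook 3.560.
Webster allocation: Oakdale 3, Rivermont 41, Pinehurst 3, Claybrook 4.
Rivermont has quota 42.073 (lower 42, upper 43) but receives 41 — outside the quota interval.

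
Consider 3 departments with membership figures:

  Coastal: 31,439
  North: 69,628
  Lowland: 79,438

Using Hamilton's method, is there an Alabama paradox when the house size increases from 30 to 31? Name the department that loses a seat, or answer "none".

none

At 30 seats: Coastal 5, North 12, Lowland 13.
At 31 seats: Coastal 5, North 12, Lowland 14.
No department's allocation decreased.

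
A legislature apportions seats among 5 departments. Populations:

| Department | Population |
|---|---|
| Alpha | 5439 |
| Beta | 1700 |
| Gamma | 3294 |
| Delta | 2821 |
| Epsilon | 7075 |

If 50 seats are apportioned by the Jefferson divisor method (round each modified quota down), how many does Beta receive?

Standard divisor 20329/50 ≈ 406.58; standard quotas: Alpha 13.377, Beta 4.181, Gamma 8.102, Delta 6.938, Epsilon 17.401.
Rounding down gives 13, 4, 8, 6, 17 = 48 seats, so the divisor must be adjusted.
With modified divisor 390: modified quotas Alpha 13.946, Beta 4.359, Gamma 8.446, Delta 7.233, Epsilon 18.141.
Rounding down: Alpha 13, Beta 4, Gamma 8, Delta 7, Epsilon 18 (total 50).
Beta receives 4.

4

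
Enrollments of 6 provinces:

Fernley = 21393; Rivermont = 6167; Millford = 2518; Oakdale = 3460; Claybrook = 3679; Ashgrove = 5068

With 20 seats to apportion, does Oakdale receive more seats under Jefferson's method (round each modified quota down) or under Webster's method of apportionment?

Webster

Jefferson: Fernley 11, Rivermont 3, Millford 1, Oakdale 1, Claybrook 2, Ashgrove 2.
Webster: Fernley 10, Rivermont 3, Millford 1, Oakdale 2, Claybrook 2, Ashgrove 2.
Oakdale gets 1 under Jefferson and 2 under Webster.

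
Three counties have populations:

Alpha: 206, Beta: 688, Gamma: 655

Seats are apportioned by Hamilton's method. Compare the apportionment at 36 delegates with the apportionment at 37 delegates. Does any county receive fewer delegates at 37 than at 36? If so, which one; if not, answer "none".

none

At 36 seats: Alpha 5, Beta 16, Gamma 15.
At 37 seats: Alpha 5, Beta 16, Gamma 16.
No county's allocation decreased.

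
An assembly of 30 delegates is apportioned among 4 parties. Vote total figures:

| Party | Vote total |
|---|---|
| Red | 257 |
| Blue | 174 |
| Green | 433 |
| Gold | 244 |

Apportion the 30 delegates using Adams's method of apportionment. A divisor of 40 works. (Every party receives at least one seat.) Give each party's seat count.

Red=7; Blue=5; Green=11; Gold=7

With modified divisor 40: modified quotas Red 6.425, Blue 4.350, Green 10.825, Gold 6.100.
Rounding up: Red 7, Blue 5, Green 11, Gold 7 (total 30).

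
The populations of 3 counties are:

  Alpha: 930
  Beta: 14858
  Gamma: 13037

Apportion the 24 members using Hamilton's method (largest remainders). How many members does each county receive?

Total 28825; standard divisor 28825/24 ≈ 1201.042.
Standard quotas: Alpha 0.7743, Beta 12.3709, Gamma 10.8547.
Lower quotas: Alpha 0, Beta 12, Gamma 10 (sum 22, leaving 2 seats).
Remainders in descending order: Gamma 0.8547, Alpha 0.7743, Beta 0.3709.
Largest remainders: Gamma, Alpha receive the extra seats.

Alpha=1, Beta=12, Gamma=11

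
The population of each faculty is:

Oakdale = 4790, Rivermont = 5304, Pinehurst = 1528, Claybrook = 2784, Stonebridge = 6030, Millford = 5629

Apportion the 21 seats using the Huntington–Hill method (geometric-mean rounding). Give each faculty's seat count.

With divisor 1222: modified quotas Oakdale 3.920, Rivermont 4.340, Pinehurst 1.250, Claybrook 2.278, Stonebridge 4.935, Millford 4.606.
Geometric-mean thresholds: Oakdale √(3·4)=3.464, Rivermont √(4·5)=4.472, Pinehurst √(1·2)=1.414, Claybrook √(2·3)=2.449, Stonebridge √(4·5)=4.472, Millford √(4·5)=4.472.
Each quota rounded against its threshold gives Oakdale 4, Rivermont 4, Pinehurst 1, Claybrook 2, Stonebridge 5, Millford 5 (total 21).

Oakdale 4, Rivermont 4, Pinehurst 1, Claybrook 2, Stonebridge 5, Millford 5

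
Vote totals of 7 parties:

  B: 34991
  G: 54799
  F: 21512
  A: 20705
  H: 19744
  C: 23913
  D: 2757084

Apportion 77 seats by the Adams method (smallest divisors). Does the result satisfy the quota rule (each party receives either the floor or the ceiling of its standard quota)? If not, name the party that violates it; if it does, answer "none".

Standard quotas: B 0.919, G 1.439, F 0.565, A 0.544, H 0.518, C 0.628, D 72.388.
Adams allocation: B 1, G 2, F 1, A 1, H 1, C 1, D 70.
D has quota 72.388 (lower 72, upper 73) but receives 70 — outside the quota interval.

D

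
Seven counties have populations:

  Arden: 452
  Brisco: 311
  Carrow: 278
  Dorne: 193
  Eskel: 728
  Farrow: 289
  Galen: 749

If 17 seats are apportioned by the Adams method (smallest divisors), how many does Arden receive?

Standard divisor 3000/17 ≈ 176.471; standard quotas: Arden 2.561, Brisco 1.762, Carrow 1.575, Dorne 1.094, Eskel 4.125, Farrow 1.638, Galen 4.244.
Rounding up gives 3, 2, 2, 2, 5, 2, 5 = 21 seats, so the divisor must be adjusted.
With modified divisor 230: modified quotas Arden 1.965, Brisco 1.352, Carrow 1.209, Dorne 0.839, Eskel 3.165, Farrow 1.257, Galen 3.257.
Rounding up: Arden 2, Brisco 2, Carrow 2, Dorne 1, Eskel 4, Farrow 2, Galen 4 (total 17).
Arden receives 2.

2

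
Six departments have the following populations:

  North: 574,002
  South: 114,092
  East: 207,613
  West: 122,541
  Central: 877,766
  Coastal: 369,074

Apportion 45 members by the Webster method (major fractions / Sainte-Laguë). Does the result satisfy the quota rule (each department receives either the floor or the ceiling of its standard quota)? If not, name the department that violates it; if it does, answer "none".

none

Standard quotas: North 11.404, South 2.267, East 4.125, West 2.434, Central 17.438, Coastal 7.332.
Webster allocation: North 12, South 2, East 4, West 2, Central 18, Coastal 7.
Every allocation lies between the lower and upper quota.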